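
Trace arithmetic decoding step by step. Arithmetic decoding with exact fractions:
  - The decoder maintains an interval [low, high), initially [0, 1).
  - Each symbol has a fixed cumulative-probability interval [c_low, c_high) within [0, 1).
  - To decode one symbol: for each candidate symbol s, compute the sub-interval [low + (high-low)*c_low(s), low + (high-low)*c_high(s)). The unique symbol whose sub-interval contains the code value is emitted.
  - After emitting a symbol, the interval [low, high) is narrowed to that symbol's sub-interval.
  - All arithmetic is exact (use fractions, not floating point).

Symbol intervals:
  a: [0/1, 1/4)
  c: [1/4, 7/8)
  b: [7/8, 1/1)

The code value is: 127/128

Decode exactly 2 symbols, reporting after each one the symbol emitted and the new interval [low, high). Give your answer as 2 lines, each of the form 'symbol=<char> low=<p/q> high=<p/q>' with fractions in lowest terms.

Step 1: interval [0/1, 1/1), width = 1/1 - 0/1 = 1/1
  'a': [0/1 + 1/1*0/1, 0/1 + 1/1*1/4) = [0/1, 1/4)
  'c': [0/1 + 1/1*1/4, 0/1 + 1/1*7/8) = [1/4, 7/8)
  'b': [0/1 + 1/1*7/8, 0/1 + 1/1*1/1) = [7/8, 1/1) <- contains code 127/128
  emit 'b', narrow to [7/8, 1/1)
Step 2: interval [7/8, 1/1), width = 1/1 - 7/8 = 1/8
  'a': [7/8 + 1/8*0/1, 7/8 + 1/8*1/4) = [7/8, 29/32)
  'c': [7/8 + 1/8*1/4, 7/8 + 1/8*7/8) = [29/32, 63/64)
  'b': [7/8 + 1/8*7/8, 7/8 + 1/8*1/1) = [63/64, 1/1) <- contains code 127/128
  emit 'b', narrow to [63/64, 1/1)

Answer: symbol=b low=7/8 high=1/1
symbol=b low=63/64 high=1/1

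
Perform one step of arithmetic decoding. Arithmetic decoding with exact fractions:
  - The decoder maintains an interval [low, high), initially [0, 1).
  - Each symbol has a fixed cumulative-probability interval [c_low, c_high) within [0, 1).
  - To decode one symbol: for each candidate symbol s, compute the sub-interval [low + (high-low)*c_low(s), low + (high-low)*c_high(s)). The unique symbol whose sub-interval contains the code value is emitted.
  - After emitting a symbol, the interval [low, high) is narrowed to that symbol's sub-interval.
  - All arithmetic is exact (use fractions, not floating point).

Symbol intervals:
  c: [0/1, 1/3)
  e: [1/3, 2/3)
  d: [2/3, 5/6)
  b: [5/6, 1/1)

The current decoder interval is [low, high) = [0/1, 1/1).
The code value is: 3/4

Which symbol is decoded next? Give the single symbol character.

Interval width = high − low = 1/1 − 0/1 = 1/1
Scaled code = (code − low) / width = (3/4 − 0/1) / 1/1 = 3/4
  c: [0/1, 1/3) 
  e: [1/3, 2/3) 
  d: [2/3, 5/6) ← scaled code falls here ✓
  b: [5/6, 1/1) 

Answer: d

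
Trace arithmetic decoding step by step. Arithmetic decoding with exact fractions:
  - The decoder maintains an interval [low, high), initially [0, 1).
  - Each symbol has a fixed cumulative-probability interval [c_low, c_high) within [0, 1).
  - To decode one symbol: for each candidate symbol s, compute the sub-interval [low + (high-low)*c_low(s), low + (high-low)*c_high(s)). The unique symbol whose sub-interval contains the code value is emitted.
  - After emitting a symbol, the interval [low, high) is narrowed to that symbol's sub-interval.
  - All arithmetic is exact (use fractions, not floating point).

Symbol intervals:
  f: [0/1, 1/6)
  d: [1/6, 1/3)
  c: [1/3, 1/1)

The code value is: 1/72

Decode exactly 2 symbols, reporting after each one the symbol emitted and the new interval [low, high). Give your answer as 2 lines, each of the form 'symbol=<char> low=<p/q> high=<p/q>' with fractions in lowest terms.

Answer: symbol=f low=0/1 high=1/6
symbol=f low=0/1 high=1/36

Derivation:
Step 1: interval [0/1, 1/1), width = 1/1 - 0/1 = 1/1
  'f': [0/1 + 1/1*0/1, 0/1 + 1/1*1/6) = [0/1, 1/6) <- contains code 1/72
  'd': [0/1 + 1/1*1/6, 0/1 + 1/1*1/3) = [1/6, 1/3)
  'c': [0/1 + 1/1*1/3, 0/1 + 1/1*1/1) = [1/3, 1/1)
  emit 'f', narrow to [0/1, 1/6)
Step 2: interval [0/1, 1/6), width = 1/6 - 0/1 = 1/6
  'f': [0/1 + 1/6*0/1, 0/1 + 1/6*1/6) = [0/1, 1/36) <- contains code 1/72
  'd': [0/1 + 1/6*1/6, 0/1 + 1/6*1/3) = [1/36, 1/18)
  'c': [0/1 + 1/6*1/3, 0/1 + 1/6*1/1) = [1/18, 1/6)
  emit 'f', narrow to [0/1, 1/36)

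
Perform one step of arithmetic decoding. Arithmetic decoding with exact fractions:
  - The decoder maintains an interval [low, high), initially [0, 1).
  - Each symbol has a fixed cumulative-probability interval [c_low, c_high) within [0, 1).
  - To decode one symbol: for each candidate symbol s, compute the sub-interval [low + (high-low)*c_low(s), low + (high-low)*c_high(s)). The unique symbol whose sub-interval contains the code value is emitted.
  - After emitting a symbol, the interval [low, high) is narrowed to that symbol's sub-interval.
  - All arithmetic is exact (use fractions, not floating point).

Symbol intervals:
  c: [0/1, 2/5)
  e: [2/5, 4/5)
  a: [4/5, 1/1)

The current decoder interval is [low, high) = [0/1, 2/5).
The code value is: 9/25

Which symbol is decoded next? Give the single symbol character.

Interval width = high − low = 2/5 − 0/1 = 2/5
Scaled code = (code − low) / width = (9/25 − 0/1) / 2/5 = 9/10
  c: [0/1, 2/5) 
  e: [2/5, 4/5) 
  a: [4/5, 1/1) ← scaled code falls here ✓

Answer: a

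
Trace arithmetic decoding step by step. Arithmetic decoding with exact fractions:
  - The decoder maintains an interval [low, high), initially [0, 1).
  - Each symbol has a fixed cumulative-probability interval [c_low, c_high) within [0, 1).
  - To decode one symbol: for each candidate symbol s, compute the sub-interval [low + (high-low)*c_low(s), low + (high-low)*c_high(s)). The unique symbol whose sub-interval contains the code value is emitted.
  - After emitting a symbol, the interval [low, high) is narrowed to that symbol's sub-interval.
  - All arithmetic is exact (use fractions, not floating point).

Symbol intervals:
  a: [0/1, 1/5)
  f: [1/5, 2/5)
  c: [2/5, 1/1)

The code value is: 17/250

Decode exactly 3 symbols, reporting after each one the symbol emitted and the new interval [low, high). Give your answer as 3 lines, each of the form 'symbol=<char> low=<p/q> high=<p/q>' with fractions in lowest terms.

Answer: symbol=a low=0/1 high=1/5
symbol=f low=1/25 high=2/25
symbol=c low=7/125 high=2/25

Derivation:
Step 1: interval [0/1, 1/1), width = 1/1 - 0/1 = 1/1
  'a': [0/1 + 1/1*0/1, 0/1 + 1/1*1/5) = [0/1, 1/5) <- contains code 17/250
  'f': [0/1 + 1/1*1/5, 0/1 + 1/1*2/5) = [1/5, 2/5)
  'c': [0/1 + 1/1*2/5, 0/1 + 1/1*1/1) = [2/5, 1/1)
  emit 'a', narrow to [0/1, 1/5)
Step 2: interval [0/1, 1/5), width = 1/5 - 0/1 = 1/5
  'a': [0/1 + 1/5*0/1, 0/1 + 1/5*1/5) = [0/1, 1/25)
  'f': [0/1 + 1/5*1/5, 0/1 + 1/5*2/5) = [1/25, 2/25) <- contains code 17/250
  'c': [0/1 + 1/5*2/5, 0/1 + 1/5*1/1) = [2/25, 1/5)
  emit 'f', narrow to [1/25, 2/25)
Step 3: interval [1/25, 2/25), width = 2/25 - 1/25 = 1/25
  'a': [1/25 + 1/25*0/1, 1/25 + 1/25*1/5) = [1/25, 6/125)
  'f': [1/25 + 1/25*1/5, 1/25 + 1/25*2/5) = [6/125, 7/125)
  'c': [1/25 + 1/25*2/5, 1/25 + 1/25*1/1) = [7/125, 2/25) <- contains code 17/250
  emit 'c', narrow to [7/125, 2/25)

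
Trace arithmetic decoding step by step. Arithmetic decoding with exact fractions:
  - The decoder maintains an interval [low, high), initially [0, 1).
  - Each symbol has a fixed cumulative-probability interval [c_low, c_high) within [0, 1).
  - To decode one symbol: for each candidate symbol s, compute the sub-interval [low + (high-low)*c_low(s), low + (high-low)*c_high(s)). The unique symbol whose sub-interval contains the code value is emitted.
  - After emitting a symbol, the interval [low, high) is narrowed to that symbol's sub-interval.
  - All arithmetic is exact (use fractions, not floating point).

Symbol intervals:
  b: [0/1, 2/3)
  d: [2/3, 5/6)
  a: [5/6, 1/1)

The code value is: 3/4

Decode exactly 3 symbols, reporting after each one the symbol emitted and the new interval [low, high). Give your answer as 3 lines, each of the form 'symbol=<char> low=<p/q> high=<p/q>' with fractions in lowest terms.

Answer: symbol=d low=2/3 high=5/6
symbol=b low=2/3 high=7/9
symbol=d low=20/27 high=41/54

Derivation:
Step 1: interval [0/1, 1/1), width = 1/1 - 0/1 = 1/1
  'b': [0/1 + 1/1*0/1, 0/1 + 1/1*2/3) = [0/1, 2/3)
  'd': [0/1 + 1/1*2/3, 0/1 + 1/1*5/6) = [2/3, 5/6) <- contains code 3/4
  'a': [0/1 + 1/1*5/6, 0/1 + 1/1*1/1) = [5/6, 1/1)
  emit 'd', narrow to [2/3, 5/6)
Step 2: interval [2/3, 5/6), width = 5/6 - 2/3 = 1/6
  'b': [2/3 + 1/6*0/1, 2/3 + 1/6*2/3) = [2/3, 7/9) <- contains code 3/4
  'd': [2/3 + 1/6*2/3, 2/3 + 1/6*5/6) = [7/9, 29/36)
  'a': [2/3 + 1/6*5/6, 2/3 + 1/6*1/1) = [29/36, 5/6)
  emit 'b', narrow to [2/3, 7/9)
Step 3: interval [2/3, 7/9), width = 7/9 - 2/3 = 1/9
  'b': [2/3 + 1/9*0/1, 2/3 + 1/9*2/3) = [2/3, 20/27)
  'd': [2/3 + 1/9*2/3, 2/3 + 1/9*5/6) = [20/27, 41/54) <- contains code 3/4
  'a': [2/3 + 1/9*5/6, 2/3 + 1/9*1/1) = [41/54, 7/9)
  emit 'd', narrow to [20/27, 41/54)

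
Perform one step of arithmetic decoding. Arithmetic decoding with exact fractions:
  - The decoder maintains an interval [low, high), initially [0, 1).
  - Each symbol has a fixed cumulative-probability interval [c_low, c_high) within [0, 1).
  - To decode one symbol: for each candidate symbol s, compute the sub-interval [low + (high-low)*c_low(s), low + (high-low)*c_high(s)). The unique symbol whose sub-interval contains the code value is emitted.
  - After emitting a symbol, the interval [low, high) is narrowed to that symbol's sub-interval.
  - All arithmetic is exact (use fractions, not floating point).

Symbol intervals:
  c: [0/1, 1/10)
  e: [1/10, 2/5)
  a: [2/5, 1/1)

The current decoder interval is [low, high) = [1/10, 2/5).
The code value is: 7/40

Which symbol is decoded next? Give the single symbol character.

Interval width = high − low = 2/5 − 1/10 = 3/10
Scaled code = (code − low) / width = (7/40 − 1/10) / 3/10 = 1/4
  c: [0/1, 1/10) 
  e: [1/10, 2/5) ← scaled code falls here ✓
  a: [2/5, 1/1) 

Answer: e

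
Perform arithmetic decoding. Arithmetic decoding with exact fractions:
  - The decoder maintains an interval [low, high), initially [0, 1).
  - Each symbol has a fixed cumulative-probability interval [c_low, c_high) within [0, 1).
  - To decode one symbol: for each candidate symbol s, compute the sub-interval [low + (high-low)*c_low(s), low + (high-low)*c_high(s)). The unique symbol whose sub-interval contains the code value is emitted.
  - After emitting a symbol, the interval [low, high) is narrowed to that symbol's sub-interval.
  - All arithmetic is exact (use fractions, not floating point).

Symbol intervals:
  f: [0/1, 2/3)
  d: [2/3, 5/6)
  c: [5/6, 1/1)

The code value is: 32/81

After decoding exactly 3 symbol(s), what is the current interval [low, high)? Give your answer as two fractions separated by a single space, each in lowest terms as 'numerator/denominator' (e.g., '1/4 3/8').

Answer: 10/27 4/9

Derivation:
Step 1: interval [0/1, 1/1), width = 1/1 - 0/1 = 1/1
  'f': [0/1 + 1/1*0/1, 0/1 + 1/1*2/3) = [0/1, 2/3) <- contains code 32/81
  'd': [0/1 + 1/1*2/3, 0/1 + 1/1*5/6) = [2/3, 5/6)
  'c': [0/1 + 1/1*5/6, 0/1 + 1/1*1/1) = [5/6, 1/1)
  emit 'f', narrow to [0/1, 2/3)
Step 2: interval [0/1, 2/3), width = 2/3 - 0/1 = 2/3
  'f': [0/1 + 2/3*0/1, 0/1 + 2/3*2/3) = [0/1, 4/9) <- contains code 32/81
  'd': [0/1 + 2/3*2/3, 0/1 + 2/3*5/6) = [4/9, 5/9)
  'c': [0/1 + 2/3*5/6, 0/1 + 2/3*1/1) = [5/9, 2/3)
  emit 'f', narrow to [0/1, 4/9)
Step 3: interval [0/1, 4/9), width = 4/9 - 0/1 = 4/9
  'f': [0/1 + 4/9*0/1, 0/1 + 4/9*2/3) = [0/1, 8/27)
  'd': [0/1 + 4/9*2/3, 0/1 + 4/9*5/6) = [8/27, 10/27)
  'c': [0/1 + 4/9*5/6, 0/1 + 4/9*1/1) = [10/27, 4/9) <- contains code 32/81
  emit 'c', narrow to [10/27, 4/9)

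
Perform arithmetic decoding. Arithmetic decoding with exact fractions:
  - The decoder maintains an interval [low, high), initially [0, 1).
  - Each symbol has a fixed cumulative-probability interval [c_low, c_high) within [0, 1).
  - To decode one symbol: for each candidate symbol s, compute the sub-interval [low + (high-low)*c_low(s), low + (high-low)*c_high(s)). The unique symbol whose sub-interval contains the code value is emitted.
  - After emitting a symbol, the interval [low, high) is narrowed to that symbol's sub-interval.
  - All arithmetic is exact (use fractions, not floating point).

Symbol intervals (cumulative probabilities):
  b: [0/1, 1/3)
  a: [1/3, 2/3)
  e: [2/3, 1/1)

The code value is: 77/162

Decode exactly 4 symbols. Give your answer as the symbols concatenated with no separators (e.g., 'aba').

Answer: aabe

Derivation:
Step 1: interval [0/1, 1/1), width = 1/1 - 0/1 = 1/1
  'b': [0/1 + 1/1*0/1, 0/1 + 1/1*1/3) = [0/1, 1/3)
  'a': [0/1 + 1/1*1/3, 0/1 + 1/1*2/3) = [1/3, 2/3) <- contains code 77/162
  'e': [0/1 + 1/1*2/3, 0/1 + 1/1*1/1) = [2/3, 1/1)
  emit 'a', narrow to [1/3, 2/3)
Step 2: interval [1/3, 2/3), width = 2/3 - 1/3 = 1/3
  'b': [1/3 + 1/3*0/1, 1/3 + 1/3*1/3) = [1/3, 4/9)
  'a': [1/3 + 1/3*1/3, 1/3 + 1/3*2/3) = [4/9, 5/9) <- contains code 77/162
  'e': [1/3 + 1/3*2/3, 1/3 + 1/3*1/1) = [5/9, 2/3)
  emit 'a', narrow to [4/9, 5/9)
Step 3: interval [4/9, 5/9), width = 5/9 - 4/9 = 1/9
  'b': [4/9 + 1/9*0/1, 4/9 + 1/9*1/3) = [4/9, 13/27) <- contains code 77/162
  'a': [4/9 + 1/9*1/3, 4/9 + 1/9*2/3) = [13/27, 14/27)
  'e': [4/9 + 1/9*2/3, 4/9 + 1/9*1/1) = [14/27, 5/9)
  emit 'b', narrow to [4/9, 13/27)
Step 4: interval [4/9, 13/27), width = 13/27 - 4/9 = 1/27
  'b': [4/9 + 1/27*0/1, 4/9 + 1/27*1/3) = [4/9, 37/81)
  'a': [4/9 + 1/27*1/3, 4/9 + 1/27*2/3) = [37/81, 38/81)
  'e': [4/9 + 1/27*2/3, 4/9 + 1/27*1/1) = [38/81, 13/27) <- contains code 77/162
  emit 'e', narrow to [38/81, 13/27)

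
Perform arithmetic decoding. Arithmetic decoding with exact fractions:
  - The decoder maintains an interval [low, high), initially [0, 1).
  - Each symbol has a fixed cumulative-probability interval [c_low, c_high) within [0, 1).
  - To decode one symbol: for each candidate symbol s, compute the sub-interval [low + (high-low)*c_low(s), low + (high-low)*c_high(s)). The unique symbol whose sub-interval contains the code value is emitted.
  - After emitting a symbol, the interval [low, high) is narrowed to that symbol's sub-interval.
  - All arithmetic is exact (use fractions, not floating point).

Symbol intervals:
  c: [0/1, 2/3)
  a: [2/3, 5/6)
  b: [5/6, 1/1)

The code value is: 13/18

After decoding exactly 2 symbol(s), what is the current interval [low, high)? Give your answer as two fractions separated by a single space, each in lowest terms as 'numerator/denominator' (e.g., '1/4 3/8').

Answer: 2/3 7/9

Derivation:
Step 1: interval [0/1, 1/1), width = 1/1 - 0/1 = 1/1
  'c': [0/1 + 1/1*0/1, 0/1 + 1/1*2/3) = [0/1, 2/3)
  'a': [0/1 + 1/1*2/3, 0/1 + 1/1*5/6) = [2/3, 5/6) <- contains code 13/18
  'b': [0/1 + 1/1*5/6, 0/1 + 1/1*1/1) = [5/6, 1/1)
  emit 'a', narrow to [2/3, 5/6)
Step 2: interval [2/3, 5/6), width = 5/6 - 2/3 = 1/6
  'c': [2/3 + 1/6*0/1, 2/3 + 1/6*2/3) = [2/3, 7/9) <- contains code 13/18
  'a': [2/3 + 1/6*2/3, 2/3 + 1/6*5/6) = [7/9, 29/36)
  'b': [2/3 + 1/6*5/6, 2/3 + 1/6*1/1) = [29/36, 5/6)
  emit 'c', narrow to [2/3, 7/9)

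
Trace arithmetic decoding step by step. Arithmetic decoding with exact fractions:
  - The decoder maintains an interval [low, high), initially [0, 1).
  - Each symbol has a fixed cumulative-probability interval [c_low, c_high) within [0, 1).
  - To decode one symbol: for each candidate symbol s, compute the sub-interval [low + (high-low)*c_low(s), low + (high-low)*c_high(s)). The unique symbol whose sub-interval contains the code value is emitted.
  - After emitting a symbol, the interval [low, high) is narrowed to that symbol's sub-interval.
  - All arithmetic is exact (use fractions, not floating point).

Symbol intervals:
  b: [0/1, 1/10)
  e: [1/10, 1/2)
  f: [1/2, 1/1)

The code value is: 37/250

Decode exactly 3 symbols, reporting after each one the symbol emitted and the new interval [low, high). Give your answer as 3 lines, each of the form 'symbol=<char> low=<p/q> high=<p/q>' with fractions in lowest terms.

Answer: symbol=e low=1/10 high=1/2
symbol=e low=7/50 high=3/10
symbol=b low=7/50 high=39/250

Derivation:
Step 1: interval [0/1, 1/1), width = 1/1 - 0/1 = 1/1
  'b': [0/1 + 1/1*0/1, 0/1 + 1/1*1/10) = [0/1, 1/10)
  'e': [0/1 + 1/1*1/10, 0/1 + 1/1*1/2) = [1/10, 1/2) <- contains code 37/250
  'f': [0/1 + 1/1*1/2, 0/1 + 1/1*1/1) = [1/2, 1/1)
  emit 'e', narrow to [1/10, 1/2)
Step 2: interval [1/10, 1/2), width = 1/2 - 1/10 = 2/5
  'b': [1/10 + 2/5*0/1, 1/10 + 2/5*1/10) = [1/10, 7/50)
  'e': [1/10 + 2/5*1/10, 1/10 + 2/5*1/2) = [7/50, 3/10) <- contains code 37/250
  'f': [1/10 + 2/5*1/2, 1/10 + 2/5*1/1) = [3/10, 1/2)
  emit 'e', narrow to [7/50, 3/10)
Step 3: interval [7/50, 3/10), width = 3/10 - 7/50 = 4/25
  'b': [7/50 + 4/25*0/1, 7/50 + 4/25*1/10) = [7/50, 39/250) <- contains code 37/250
  'e': [7/50 + 4/25*1/10, 7/50 + 4/25*1/2) = [39/250, 11/50)
  'f': [7/50 + 4/25*1/2, 7/50 + 4/25*1/1) = [11/50, 3/10)
  emit 'b', narrow to [7/50, 39/250)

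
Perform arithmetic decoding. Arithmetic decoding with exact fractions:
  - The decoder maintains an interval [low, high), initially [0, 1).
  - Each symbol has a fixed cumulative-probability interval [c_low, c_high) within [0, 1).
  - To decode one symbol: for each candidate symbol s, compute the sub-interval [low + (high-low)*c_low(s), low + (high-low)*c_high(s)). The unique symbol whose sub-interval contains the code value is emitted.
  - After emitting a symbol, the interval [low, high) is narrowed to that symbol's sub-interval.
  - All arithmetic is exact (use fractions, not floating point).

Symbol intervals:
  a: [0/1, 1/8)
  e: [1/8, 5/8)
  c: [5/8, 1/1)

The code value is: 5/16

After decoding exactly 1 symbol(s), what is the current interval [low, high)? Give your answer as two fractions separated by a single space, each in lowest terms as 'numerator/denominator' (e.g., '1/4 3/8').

Answer: 1/8 5/8

Derivation:
Step 1: interval [0/1, 1/1), width = 1/1 - 0/1 = 1/1
  'a': [0/1 + 1/1*0/1, 0/1 + 1/1*1/8) = [0/1, 1/8)
  'e': [0/1 + 1/1*1/8, 0/1 + 1/1*5/8) = [1/8, 5/8) <- contains code 5/16
  'c': [0/1 + 1/1*5/8, 0/1 + 1/1*1/1) = [5/8, 1/1)
  emit 'e', narrow to [1/8, 5/8)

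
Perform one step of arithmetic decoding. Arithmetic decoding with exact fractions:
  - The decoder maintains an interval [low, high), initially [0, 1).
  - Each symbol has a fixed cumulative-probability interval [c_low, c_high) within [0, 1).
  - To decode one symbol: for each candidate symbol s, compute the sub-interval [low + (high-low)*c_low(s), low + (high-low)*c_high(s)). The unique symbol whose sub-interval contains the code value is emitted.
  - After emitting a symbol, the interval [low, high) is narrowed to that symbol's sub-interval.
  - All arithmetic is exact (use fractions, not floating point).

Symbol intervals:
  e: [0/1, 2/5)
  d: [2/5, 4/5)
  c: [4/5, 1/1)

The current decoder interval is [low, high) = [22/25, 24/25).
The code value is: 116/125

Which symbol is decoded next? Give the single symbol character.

Interval width = high − low = 24/25 − 22/25 = 2/25
Scaled code = (code − low) / width = (116/125 − 22/25) / 2/25 = 3/5
  e: [0/1, 2/5) 
  d: [2/5, 4/5) ← scaled code falls here ✓
  c: [4/5, 1/1) 

Answer: d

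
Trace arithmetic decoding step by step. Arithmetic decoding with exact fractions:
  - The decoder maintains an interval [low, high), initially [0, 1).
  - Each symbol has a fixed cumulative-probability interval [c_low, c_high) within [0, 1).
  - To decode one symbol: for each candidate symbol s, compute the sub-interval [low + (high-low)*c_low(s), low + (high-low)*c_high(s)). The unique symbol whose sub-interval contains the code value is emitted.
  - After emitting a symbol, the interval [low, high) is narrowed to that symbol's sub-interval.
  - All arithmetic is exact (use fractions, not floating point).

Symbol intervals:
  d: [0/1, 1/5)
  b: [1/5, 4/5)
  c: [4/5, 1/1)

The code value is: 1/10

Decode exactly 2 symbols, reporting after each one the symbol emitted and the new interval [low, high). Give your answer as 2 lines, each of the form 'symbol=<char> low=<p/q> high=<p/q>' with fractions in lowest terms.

Step 1: interval [0/1, 1/1), width = 1/1 - 0/1 = 1/1
  'd': [0/1 + 1/1*0/1, 0/1 + 1/1*1/5) = [0/1, 1/5) <- contains code 1/10
  'b': [0/1 + 1/1*1/5, 0/1 + 1/1*4/5) = [1/5, 4/5)
  'c': [0/1 + 1/1*4/5, 0/1 + 1/1*1/1) = [4/5, 1/1)
  emit 'd', narrow to [0/1, 1/5)
Step 2: interval [0/1, 1/5), width = 1/5 - 0/1 = 1/5
  'd': [0/1 + 1/5*0/1, 0/1 + 1/5*1/5) = [0/1, 1/25)
  'b': [0/1 + 1/5*1/5, 0/1 + 1/5*4/5) = [1/25, 4/25) <- contains code 1/10
  'c': [0/1 + 1/5*4/5, 0/1 + 1/5*1/1) = [4/25, 1/5)
  emit 'b', narrow to [1/25, 4/25)

Answer: symbol=d low=0/1 high=1/5
symbol=b low=1/25 high=4/25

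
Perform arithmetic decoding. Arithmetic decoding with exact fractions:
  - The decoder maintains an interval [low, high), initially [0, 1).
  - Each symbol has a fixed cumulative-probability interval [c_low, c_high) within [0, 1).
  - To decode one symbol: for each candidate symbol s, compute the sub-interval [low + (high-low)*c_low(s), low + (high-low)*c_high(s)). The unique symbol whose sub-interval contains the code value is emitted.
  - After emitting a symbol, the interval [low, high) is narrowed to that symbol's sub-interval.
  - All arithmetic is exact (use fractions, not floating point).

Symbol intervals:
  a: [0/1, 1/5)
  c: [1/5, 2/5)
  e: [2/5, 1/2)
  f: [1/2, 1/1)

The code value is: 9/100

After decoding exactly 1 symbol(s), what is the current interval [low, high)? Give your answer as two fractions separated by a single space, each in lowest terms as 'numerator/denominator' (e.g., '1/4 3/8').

Answer: 0/1 1/5

Derivation:
Step 1: interval [0/1, 1/1), width = 1/1 - 0/1 = 1/1
  'a': [0/1 + 1/1*0/1, 0/1 + 1/1*1/5) = [0/1, 1/5) <- contains code 9/100
  'c': [0/1 + 1/1*1/5, 0/1 + 1/1*2/5) = [1/5, 2/5)
  'e': [0/1 + 1/1*2/5, 0/1 + 1/1*1/2) = [2/5, 1/2)
  'f': [0/1 + 1/1*1/2, 0/1 + 1/1*1/1) = [1/2, 1/1)
  emit 'a', narrow to [0/1, 1/5)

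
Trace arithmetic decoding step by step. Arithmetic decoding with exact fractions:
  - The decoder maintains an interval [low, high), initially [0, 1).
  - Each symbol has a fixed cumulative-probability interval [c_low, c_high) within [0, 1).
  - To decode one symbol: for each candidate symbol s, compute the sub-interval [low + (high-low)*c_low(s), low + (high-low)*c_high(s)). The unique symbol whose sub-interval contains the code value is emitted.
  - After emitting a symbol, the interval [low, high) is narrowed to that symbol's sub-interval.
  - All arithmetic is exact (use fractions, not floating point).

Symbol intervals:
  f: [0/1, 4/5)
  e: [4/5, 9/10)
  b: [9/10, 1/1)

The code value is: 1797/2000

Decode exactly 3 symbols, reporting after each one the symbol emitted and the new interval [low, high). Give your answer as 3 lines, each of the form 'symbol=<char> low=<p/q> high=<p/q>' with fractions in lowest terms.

Step 1: interval [0/1, 1/1), width = 1/1 - 0/1 = 1/1
  'f': [0/1 + 1/1*0/1, 0/1 + 1/1*4/5) = [0/1, 4/5)
  'e': [0/1 + 1/1*4/5, 0/1 + 1/1*9/10) = [4/5, 9/10) <- contains code 1797/2000
  'b': [0/1 + 1/1*9/10, 0/1 + 1/1*1/1) = [9/10, 1/1)
  emit 'e', narrow to [4/5, 9/10)
Step 2: interval [4/5, 9/10), width = 9/10 - 4/5 = 1/10
  'f': [4/5 + 1/10*0/1, 4/5 + 1/10*4/5) = [4/5, 22/25)
  'e': [4/5 + 1/10*4/5, 4/5 + 1/10*9/10) = [22/25, 89/100)
  'b': [4/5 + 1/10*9/10, 4/5 + 1/10*1/1) = [89/100, 9/10) <- contains code 1797/2000
  emit 'b', narrow to [89/100, 9/10)
Step 3: interval [89/100, 9/10), width = 9/10 - 89/100 = 1/100
  'f': [89/100 + 1/100*0/1, 89/100 + 1/100*4/5) = [89/100, 449/500)
  'e': [89/100 + 1/100*4/5, 89/100 + 1/100*9/10) = [449/500, 899/1000) <- contains code 1797/2000
  'b': [89/100 + 1/100*9/10, 89/100 + 1/100*1/1) = [899/1000, 9/10)
  emit 'e', narrow to [449/500, 899/1000)

Answer: symbol=e low=4/5 high=9/10
symbol=b low=89/100 high=9/10
symbol=e low=449/500 high=899/1000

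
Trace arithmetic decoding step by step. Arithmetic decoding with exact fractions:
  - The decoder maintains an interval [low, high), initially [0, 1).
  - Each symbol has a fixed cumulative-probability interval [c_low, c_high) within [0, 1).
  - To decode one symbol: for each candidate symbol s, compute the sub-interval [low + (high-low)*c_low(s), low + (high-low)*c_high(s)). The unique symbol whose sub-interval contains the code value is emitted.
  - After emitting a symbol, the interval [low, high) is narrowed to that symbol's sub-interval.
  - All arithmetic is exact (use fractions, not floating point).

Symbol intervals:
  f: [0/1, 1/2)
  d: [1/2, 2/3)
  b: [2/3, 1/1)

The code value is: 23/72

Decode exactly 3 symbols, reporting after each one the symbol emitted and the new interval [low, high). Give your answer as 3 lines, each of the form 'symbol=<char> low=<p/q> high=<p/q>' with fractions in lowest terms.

Answer: symbol=f low=0/1 high=1/2
symbol=d low=1/4 high=1/3
symbol=b low=11/36 high=1/3

Derivation:
Step 1: interval [0/1, 1/1), width = 1/1 - 0/1 = 1/1
  'f': [0/1 + 1/1*0/1, 0/1 + 1/1*1/2) = [0/1, 1/2) <- contains code 23/72
  'd': [0/1 + 1/1*1/2, 0/1 + 1/1*2/3) = [1/2, 2/3)
  'b': [0/1 + 1/1*2/3, 0/1 + 1/1*1/1) = [2/3, 1/1)
  emit 'f', narrow to [0/1, 1/2)
Step 2: interval [0/1, 1/2), width = 1/2 - 0/1 = 1/2
  'f': [0/1 + 1/2*0/1, 0/1 + 1/2*1/2) = [0/1, 1/4)
  'd': [0/1 + 1/2*1/2, 0/1 + 1/2*2/3) = [1/4, 1/3) <- contains code 23/72
  'b': [0/1 + 1/2*2/3, 0/1 + 1/2*1/1) = [1/3, 1/2)
  emit 'd', narrow to [1/4, 1/3)
Step 3: interval [1/4, 1/3), width = 1/3 - 1/4 = 1/12
  'f': [1/4 + 1/12*0/1, 1/4 + 1/12*1/2) = [1/4, 7/24)
  'd': [1/4 + 1/12*1/2, 1/4 + 1/12*2/3) = [7/24, 11/36)
  'b': [1/4 + 1/12*2/3, 1/4 + 1/12*1/1) = [11/36, 1/3) <- contains code 23/72
  emit 'b', narrow to [11/36, 1/3)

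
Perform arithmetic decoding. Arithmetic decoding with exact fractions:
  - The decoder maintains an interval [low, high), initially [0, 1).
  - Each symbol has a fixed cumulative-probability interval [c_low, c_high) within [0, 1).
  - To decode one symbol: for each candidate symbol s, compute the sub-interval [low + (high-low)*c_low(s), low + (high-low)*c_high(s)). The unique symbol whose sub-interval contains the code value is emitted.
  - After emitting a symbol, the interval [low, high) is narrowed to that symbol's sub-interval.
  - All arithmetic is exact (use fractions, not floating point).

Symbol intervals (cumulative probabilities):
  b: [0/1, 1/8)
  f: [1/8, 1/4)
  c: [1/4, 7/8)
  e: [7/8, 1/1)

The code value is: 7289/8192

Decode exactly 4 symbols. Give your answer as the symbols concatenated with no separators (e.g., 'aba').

Answer: ebec

Derivation:
Step 1: interval [0/1, 1/1), width = 1/1 - 0/1 = 1/1
  'b': [0/1 + 1/1*0/1, 0/1 + 1/1*1/8) = [0/1, 1/8)
  'f': [0/1 + 1/1*1/8, 0/1 + 1/1*1/4) = [1/8, 1/4)
  'c': [0/1 + 1/1*1/4, 0/1 + 1/1*7/8) = [1/4, 7/8)
  'e': [0/1 + 1/1*7/8, 0/1 + 1/1*1/1) = [7/8, 1/1) <- contains code 7289/8192
  emit 'e', narrow to [7/8, 1/1)
Step 2: interval [7/8, 1/1), width = 1/1 - 7/8 = 1/8
  'b': [7/8 + 1/8*0/1, 7/8 + 1/8*1/8) = [7/8, 57/64) <- contains code 7289/8192
  'f': [7/8 + 1/8*1/8, 7/8 + 1/8*1/4) = [57/64, 29/32)
  'c': [7/8 + 1/8*1/4, 7/8 + 1/8*7/8) = [29/32, 63/64)
  'e': [7/8 + 1/8*7/8, 7/8 + 1/8*1/1) = [63/64, 1/1)
  emit 'b', narrow to [7/8, 57/64)
Step 3: interval [7/8, 57/64), width = 57/64 - 7/8 = 1/64
  'b': [7/8 + 1/64*0/1, 7/8 + 1/64*1/8) = [7/8, 449/512)
  'f': [7/8 + 1/64*1/8, 7/8 + 1/64*1/4) = [449/512, 225/256)
  'c': [7/8 + 1/64*1/4, 7/8 + 1/64*7/8) = [225/256, 455/512)
  'e': [7/8 + 1/64*7/8, 7/8 + 1/64*1/1) = [455/512, 57/64) <- contains code 7289/8192
  emit 'e', narrow to [455/512, 57/64)
Step 4: interval [455/512, 57/64), width = 57/64 - 455/512 = 1/512
  'b': [455/512 + 1/512*0/1, 455/512 + 1/512*1/8) = [455/512, 3641/4096)
  'f': [455/512 + 1/512*1/8, 455/512 + 1/512*1/4) = [3641/4096, 1821/2048)
  'c': [455/512 + 1/512*1/4, 455/512 + 1/512*7/8) = [1821/2048, 3647/4096) <- contains code 7289/8192
  'e': [455/512 + 1/512*7/8, 455/512 + 1/512*1/1) = [3647/4096, 57/64)
  emit 'c', narrow to [1821/2048, 3647/4096)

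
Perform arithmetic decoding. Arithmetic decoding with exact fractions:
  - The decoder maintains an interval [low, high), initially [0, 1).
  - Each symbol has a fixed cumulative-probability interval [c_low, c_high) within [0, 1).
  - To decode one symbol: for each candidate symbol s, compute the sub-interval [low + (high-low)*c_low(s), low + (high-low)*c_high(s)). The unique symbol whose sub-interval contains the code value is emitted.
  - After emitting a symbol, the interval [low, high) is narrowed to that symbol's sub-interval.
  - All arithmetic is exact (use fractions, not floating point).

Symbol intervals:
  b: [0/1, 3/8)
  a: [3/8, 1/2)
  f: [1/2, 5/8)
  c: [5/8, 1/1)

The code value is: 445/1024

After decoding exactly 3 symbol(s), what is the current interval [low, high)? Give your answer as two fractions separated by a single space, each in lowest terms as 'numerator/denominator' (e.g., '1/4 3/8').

Step 1: interval [0/1, 1/1), width = 1/1 - 0/1 = 1/1
  'b': [0/1 + 1/1*0/1, 0/1 + 1/1*3/8) = [0/1, 3/8)
  'a': [0/1 + 1/1*3/8, 0/1 + 1/1*1/2) = [3/8, 1/2) <- contains code 445/1024
  'f': [0/1 + 1/1*1/2, 0/1 + 1/1*5/8) = [1/2, 5/8)
  'c': [0/1 + 1/1*5/8, 0/1 + 1/1*1/1) = [5/8, 1/1)
  emit 'a', narrow to [3/8, 1/2)
Step 2: interval [3/8, 1/2), width = 1/2 - 3/8 = 1/8
  'b': [3/8 + 1/8*0/1, 3/8 + 1/8*3/8) = [3/8, 27/64)
  'a': [3/8 + 1/8*3/8, 3/8 + 1/8*1/2) = [27/64, 7/16) <- contains code 445/1024
  'f': [3/8 + 1/8*1/2, 3/8 + 1/8*5/8) = [7/16, 29/64)
  'c': [3/8 + 1/8*5/8, 3/8 + 1/8*1/1) = [29/64, 1/2)
  emit 'a', narrow to [27/64, 7/16)
Step 3: interval [27/64, 7/16), width = 7/16 - 27/64 = 1/64
  'b': [27/64 + 1/64*0/1, 27/64 + 1/64*3/8) = [27/64, 219/512)
  'a': [27/64 + 1/64*3/8, 27/64 + 1/64*1/2) = [219/512, 55/128)
  'f': [27/64 + 1/64*1/2, 27/64 + 1/64*5/8) = [55/128, 221/512)
  'c': [27/64 + 1/64*5/8, 27/64 + 1/64*1/1) = [221/512, 7/16) <- contains code 445/1024
  emit 'c', narrow to [221/512, 7/16)

Answer: 221/512 7/16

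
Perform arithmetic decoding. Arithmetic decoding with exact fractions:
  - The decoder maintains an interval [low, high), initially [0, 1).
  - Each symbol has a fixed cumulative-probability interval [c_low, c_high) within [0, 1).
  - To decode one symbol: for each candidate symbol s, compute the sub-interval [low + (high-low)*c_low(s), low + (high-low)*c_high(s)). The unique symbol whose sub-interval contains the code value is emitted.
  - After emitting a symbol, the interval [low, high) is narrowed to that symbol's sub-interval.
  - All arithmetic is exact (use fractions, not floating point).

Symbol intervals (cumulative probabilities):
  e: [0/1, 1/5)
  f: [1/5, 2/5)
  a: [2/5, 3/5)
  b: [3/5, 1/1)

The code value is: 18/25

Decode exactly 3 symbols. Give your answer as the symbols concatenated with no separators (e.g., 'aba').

Answer: bfa

Derivation:
Step 1: interval [0/1, 1/1), width = 1/1 - 0/1 = 1/1
  'e': [0/1 + 1/1*0/1, 0/1 + 1/1*1/5) = [0/1, 1/5)
  'f': [0/1 + 1/1*1/5, 0/1 + 1/1*2/5) = [1/5, 2/5)
  'a': [0/1 + 1/1*2/5, 0/1 + 1/1*3/5) = [2/5, 3/5)
  'b': [0/1 + 1/1*3/5, 0/1 + 1/1*1/1) = [3/5, 1/1) <- contains code 18/25
  emit 'b', narrow to [3/5, 1/1)
Step 2: interval [3/5, 1/1), width = 1/1 - 3/5 = 2/5
  'e': [3/5 + 2/5*0/1, 3/5 + 2/5*1/5) = [3/5, 17/25)
  'f': [3/5 + 2/5*1/5, 3/5 + 2/5*2/5) = [17/25, 19/25) <- contains code 18/25
  'a': [3/5 + 2/5*2/5, 3/5 + 2/5*3/5) = [19/25, 21/25)
  'b': [3/5 + 2/5*3/5, 3/5 + 2/5*1/1) = [21/25, 1/1)
  emit 'f', narrow to [17/25, 19/25)
Step 3: interval [17/25, 19/25), width = 19/25 - 17/25 = 2/25
  'e': [17/25 + 2/25*0/1, 17/25 + 2/25*1/5) = [17/25, 87/125)
  'f': [17/25 + 2/25*1/5, 17/25 + 2/25*2/5) = [87/125, 89/125)
  'a': [17/25 + 2/25*2/5, 17/25 + 2/25*3/5) = [89/125, 91/125) <- contains code 18/25
  'b': [17/25 + 2/25*3/5, 17/25 + 2/25*1/1) = [91/125, 19/25)
  emit 'a', narrow to [89/125, 91/125)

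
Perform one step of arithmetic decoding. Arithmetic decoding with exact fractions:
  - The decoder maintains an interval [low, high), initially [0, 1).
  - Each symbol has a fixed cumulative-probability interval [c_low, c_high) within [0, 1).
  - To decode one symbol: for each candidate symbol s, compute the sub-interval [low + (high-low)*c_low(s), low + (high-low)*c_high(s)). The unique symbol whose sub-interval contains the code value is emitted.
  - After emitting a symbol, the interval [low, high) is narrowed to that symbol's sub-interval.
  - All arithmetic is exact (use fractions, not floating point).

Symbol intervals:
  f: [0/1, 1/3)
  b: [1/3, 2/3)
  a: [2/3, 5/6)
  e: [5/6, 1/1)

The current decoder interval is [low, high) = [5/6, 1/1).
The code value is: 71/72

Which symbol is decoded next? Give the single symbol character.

Interval width = high − low = 1/1 − 5/6 = 1/6
Scaled code = (code − low) / width = (71/72 − 5/6) / 1/6 = 11/12
  f: [0/1, 1/3) 
  b: [1/3, 2/3) 
  a: [2/3, 5/6) 
  e: [5/6, 1/1) ← scaled code falls here ✓

Answer: e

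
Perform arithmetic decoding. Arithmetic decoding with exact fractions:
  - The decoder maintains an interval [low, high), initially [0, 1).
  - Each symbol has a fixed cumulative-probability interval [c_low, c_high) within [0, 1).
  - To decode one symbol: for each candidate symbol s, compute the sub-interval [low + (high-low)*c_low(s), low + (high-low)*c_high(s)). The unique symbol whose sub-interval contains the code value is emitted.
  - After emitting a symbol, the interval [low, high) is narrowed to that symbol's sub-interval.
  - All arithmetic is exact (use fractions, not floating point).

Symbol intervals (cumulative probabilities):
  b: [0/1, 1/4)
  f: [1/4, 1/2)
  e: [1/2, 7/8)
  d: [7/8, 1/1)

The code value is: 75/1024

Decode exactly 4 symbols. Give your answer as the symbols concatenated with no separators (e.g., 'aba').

Step 1: interval [0/1, 1/1), width = 1/1 - 0/1 = 1/1
  'b': [0/1 + 1/1*0/1, 0/1 + 1/1*1/4) = [0/1, 1/4) <- contains code 75/1024
  'f': [0/1 + 1/1*1/4, 0/1 + 1/1*1/2) = [1/4, 1/2)
  'e': [0/1 + 1/1*1/2, 0/1 + 1/1*7/8) = [1/2, 7/8)
  'd': [0/1 + 1/1*7/8, 0/1 + 1/1*1/1) = [7/8, 1/1)
  emit 'b', narrow to [0/1, 1/4)
Step 2: interval [0/1, 1/4), width = 1/4 - 0/1 = 1/4
  'b': [0/1 + 1/4*0/1, 0/1 + 1/4*1/4) = [0/1, 1/16)
  'f': [0/1 + 1/4*1/4, 0/1 + 1/4*1/2) = [1/16, 1/8) <- contains code 75/1024
  'e': [0/1 + 1/4*1/2, 0/1 + 1/4*7/8) = [1/8, 7/32)
  'd': [0/1 + 1/4*7/8, 0/1 + 1/4*1/1) = [7/32, 1/4)
  emit 'f', narrow to [1/16, 1/8)
Step 3: interval [1/16, 1/8), width = 1/8 - 1/16 = 1/16
  'b': [1/16 + 1/16*0/1, 1/16 + 1/16*1/4) = [1/16, 5/64) <- contains code 75/1024
  'f': [1/16 + 1/16*1/4, 1/16 + 1/16*1/2) = [5/64, 3/32)
  'e': [1/16 + 1/16*1/2, 1/16 + 1/16*7/8) = [3/32, 15/128)
  'd': [1/16 + 1/16*7/8, 1/16 + 1/16*1/1) = [15/128, 1/8)
  emit 'b', narrow to [1/16, 5/64)
Step 4: interval [1/16, 5/64), width = 5/64 - 1/16 = 1/64
  'b': [1/16 + 1/64*0/1, 1/16 + 1/64*1/4) = [1/16, 17/256)
  'f': [1/16 + 1/64*1/4, 1/16 + 1/64*1/2) = [17/256, 9/128)
  'e': [1/16 + 1/64*1/2, 1/16 + 1/64*7/8) = [9/128, 39/512) <- contains code 75/1024
  'd': [1/16 + 1/64*7/8, 1/16 + 1/64*1/1) = [39/512, 5/64)
  emit 'e', narrow to [9/128, 39/512)

Answer: bfbe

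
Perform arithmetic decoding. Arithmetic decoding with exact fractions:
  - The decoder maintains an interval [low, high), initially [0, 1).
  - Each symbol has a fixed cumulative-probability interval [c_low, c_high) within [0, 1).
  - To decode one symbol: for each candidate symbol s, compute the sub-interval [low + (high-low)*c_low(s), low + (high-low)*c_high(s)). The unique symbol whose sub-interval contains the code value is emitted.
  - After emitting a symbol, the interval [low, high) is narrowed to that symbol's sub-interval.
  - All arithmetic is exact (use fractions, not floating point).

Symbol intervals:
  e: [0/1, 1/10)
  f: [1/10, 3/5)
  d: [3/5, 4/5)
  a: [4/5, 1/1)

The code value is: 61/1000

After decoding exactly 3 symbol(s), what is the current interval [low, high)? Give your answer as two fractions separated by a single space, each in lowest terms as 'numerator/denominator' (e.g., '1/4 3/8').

Step 1: interval [0/1, 1/1), width = 1/1 - 0/1 = 1/1
  'e': [0/1 + 1/1*0/1, 0/1 + 1/1*1/10) = [0/1, 1/10) <- contains code 61/1000
  'f': [0/1 + 1/1*1/10, 0/1 + 1/1*3/5) = [1/10, 3/5)
  'd': [0/1 + 1/1*3/5, 0/1 + 1/1*4/5) = [3/5, 4/5)
  'a': [0/1 + 1/1*4/5, 0/1 + 1/1*1/1) = [4/5, 1/1)
  emit 'e', narrow to [0/1, 1/10)
Step 2: interval [0/1, 1/10), width = 1/10 - 0/1 = 1/10
  'e': [0/1 + 1/10*0/1, 0/1 + 1/10*1/10) = [0/1, 1/100)
  'f': [0/1 + 1/10*1/10, 0/1 + 1/10*3/5) = [1/100, 3/50)
  'd': [0/1 + 1/10*3/5, 0/1 + 1/10*4/5) = [3/50, 2/25) <- contains code 61/1000
  'a': [0/1 + 1/10*4/5, 0/1 + 1/10*1/1) = [2/25, 1/10)
  emit 'd', narrow to [3/50, 2/25)
Step 3: interval [3/50, 2/25), width = 2/25 - 3/50 = 1/50
  'e': [3/50 + 1/50*0/1, 3/50 + 1/50*1/10) = [3/50, 31/500) <- contains code 61/1000
  'f': [3/50 + 1/50*1/10, 3/50 + 1/50*3/5) = [31/500, 9/125)
  'd': [3/50 + 1/50*3/5, 3/50 + 1/50*4/5) = [9/125, 19/250)
  'a': [3/50 + 1/50*4/5, 3/50 + 1/50*1/1) = [19/250, 2/25)
  emit 'e', narrow to [3/50, 31/500)

Answer: 3/50 31/500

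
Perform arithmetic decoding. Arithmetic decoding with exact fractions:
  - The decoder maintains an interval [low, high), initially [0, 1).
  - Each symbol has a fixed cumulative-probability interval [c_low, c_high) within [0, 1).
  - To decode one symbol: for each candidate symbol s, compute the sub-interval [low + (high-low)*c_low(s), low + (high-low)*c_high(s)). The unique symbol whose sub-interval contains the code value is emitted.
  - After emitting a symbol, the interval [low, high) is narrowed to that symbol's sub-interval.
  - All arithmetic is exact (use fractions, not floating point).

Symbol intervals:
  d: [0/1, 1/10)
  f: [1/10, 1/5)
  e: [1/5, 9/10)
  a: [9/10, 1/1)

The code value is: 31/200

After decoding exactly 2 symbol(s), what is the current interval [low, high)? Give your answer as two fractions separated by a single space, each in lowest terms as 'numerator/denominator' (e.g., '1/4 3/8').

Step 1: interval [0/1, 1/1), width = 1/1 - 0/1 = 1/1
  'd': [0/1 + 1/1*0/1, 0/1 + 1/1*1/10) = [0/1, 1/10)
  'f': [0/1 + 1/1*1/10, 0/1 + 1/1*1/5) = [1/10, 1/5) <- contains code 31/200
  'e': [0/1 + 1/1*1/5, 0/1 + 1/1*9/10) = [1/5, 9/10)
  'a': [0/1 + 1/1*9/10, 0/1 + 1/1*1/1) = [9/10, 1/1)
  emit 'f', narrow to [1/10, 1/5)
Step 2: interval [1/10, 1/5), width = 1/5 - 1/10 = 1/10
  'd': [1/10 + 1/10*0/1, 1/10 + 1/10*1/10) = [1/10, 11/100)
  'f': [1/10 + 1/10*1/10, 1/10 + 1/10*1/5) = [11/100, 3/25)
  'e': [1/10 + 1/10*1/5, 1/10 + 1/10*9/10) = [3/25, 19/100) <- contains code 31/200
  'a': [1/10 + 1/10*9/10, 1/10 + 1/10*1/1) = [19/100, 1/5)
  emit 'e', narrow to [3/25, 19/100)

Answer: 3/25 19/100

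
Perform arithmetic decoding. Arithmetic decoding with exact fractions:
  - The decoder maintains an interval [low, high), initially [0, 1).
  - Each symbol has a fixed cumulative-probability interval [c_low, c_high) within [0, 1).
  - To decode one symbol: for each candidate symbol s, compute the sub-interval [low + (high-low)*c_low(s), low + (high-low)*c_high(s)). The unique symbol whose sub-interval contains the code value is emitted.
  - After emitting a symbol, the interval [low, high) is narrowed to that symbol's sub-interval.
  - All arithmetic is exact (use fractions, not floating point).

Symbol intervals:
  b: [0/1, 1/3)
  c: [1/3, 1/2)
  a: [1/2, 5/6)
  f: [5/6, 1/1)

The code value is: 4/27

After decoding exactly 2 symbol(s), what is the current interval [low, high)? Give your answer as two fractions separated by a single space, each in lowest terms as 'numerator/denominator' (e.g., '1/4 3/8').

Step 1: interval [0/1, 1/1), width = 1/1 - 0/1 = 1/1
  'b': [0/1 + 1/1*0/1, 0/1 + 1/1*1/3) = [0/1, 1/3) <- contains code 4/27
  'c': [0/1 + 1/1*1/3, 0/1 + 1/1*1/2) = [1/3, 1/2)
  'a': [0/1 + 1/1*1/2, 0/1 + 1/1*5/6) = [1/2, 5/6)
  'f': [0/1 + 1/1*5/6, 0/1 + 1/1*1/1) = [5/6, 1/1)
  emit 'b', narrow to [0/1, 1/3)
Step 2: interval [0/1, 1/3), width = 1/3 - 0/1 = 1/3
  'b': [0/1 + 1/3*0/1, 0/1 + 1/3*1/3) = [0/1, 1/9)
  'c': [0/1 + 1/3*1/3, 0/1 + 1/3*1/2) = [1/9, 1/6) <- contains code 4/27
  'a': [0/1 + 1/3*1/2, 0/1 + 1/3*5/6) = [1/6, 5/18)
  'f': [0/1 + 1/3*5/6, 0/1 + 1/3*1/1) = [5/18, 1/3)
  emit 'c', narrow to [1/9, 1/6)

Answer: 1/9 1/6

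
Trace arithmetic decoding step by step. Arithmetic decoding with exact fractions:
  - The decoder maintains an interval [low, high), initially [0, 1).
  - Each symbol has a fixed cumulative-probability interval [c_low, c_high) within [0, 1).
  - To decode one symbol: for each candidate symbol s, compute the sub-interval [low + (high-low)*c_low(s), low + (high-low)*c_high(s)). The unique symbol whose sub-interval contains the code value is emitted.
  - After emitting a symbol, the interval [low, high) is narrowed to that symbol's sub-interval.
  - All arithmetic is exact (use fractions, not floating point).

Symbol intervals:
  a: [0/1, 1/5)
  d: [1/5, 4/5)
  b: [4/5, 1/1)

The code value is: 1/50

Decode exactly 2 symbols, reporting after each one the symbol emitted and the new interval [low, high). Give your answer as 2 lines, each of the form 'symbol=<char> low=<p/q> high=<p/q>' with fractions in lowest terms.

Answer: symbol=a low=0/1 high=1/5
symbol=a low=0/1 high=1/25

Derivation:
Step 1: interval [0/1, 1/1), width = 1/1 - 0/1 = 1/1
  'a': [0/1 + 1/1*0/1, 0/1 + 1/1*1/5) = [0/1, 1/5) <- contains code 1/50
  'd': [0/1 + 1/1*1/5, 0/1 + 1/1*4/5) = [1/5, 4/5)
  'b': [0/1 + 1/1*4/5, 0/1 + 1/1*1/1) = [4/5, 1/1)
  emit 'a', narrow to [0/1, 1/5)
Step 2: interval [0/1, 1/5), width = 1/5 - 0/1 = 1/5
  'a': [0/1 + 1/5*0/1, 0/1 + 1/5*1/5) = [0/1, 1/25) <- contains code 1/50
  'd': [0/1 + 1/5*1/5, 0/1 + 1/5*4/5) = [1/25, 4/25)
  'b': [0/1 + 1/5*4/5, 0/1 + 1/5*1/1) = [4/25, 1/5)
  emit 'a', narrow to [0/1, 1/25)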